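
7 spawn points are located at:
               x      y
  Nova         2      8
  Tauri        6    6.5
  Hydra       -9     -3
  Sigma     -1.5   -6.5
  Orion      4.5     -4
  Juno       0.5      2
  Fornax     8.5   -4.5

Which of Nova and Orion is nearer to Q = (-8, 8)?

Nova

Compare squared distances:
d²(Q, Nova) = (-8−2)² + (8−8)² = 100 + 0 = 100
d²(Q, Orion) = (-8−4.5)² + (8−(-4))² = 156.25 + 144 = 300.25
100 < 300.25, so Nova is closer.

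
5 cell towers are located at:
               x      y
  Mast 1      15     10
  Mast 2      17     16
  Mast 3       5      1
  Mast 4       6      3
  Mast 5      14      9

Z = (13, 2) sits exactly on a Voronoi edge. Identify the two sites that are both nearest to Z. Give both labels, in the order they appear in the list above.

Mast 4 and Mast 5

Squared distances from Z to each site:
d²(Z, Mast 1) = (13−15)² + (2−10)² = 4 + 64 = 68
d²(Z, Mast 2) = (13−17)² + (2−16)² = 16 + 196 = 212
d²(Z, Mast 3) = (13−5)² + (2−1)² = 64 + 1 = 65
d²(Z, Mast 4) = (13−6)² + (2−3)² = 49 + 1 = 50
d²(Z, Mast 5) = (13−14)² + (2−9)² = 1 + 49 = 50
Z is equidistant from Mast 4 and Mast 5 (both at squared distance 50), and every other site is strictly farther — so Z lies on the Mast 4–Mast 5 Voronoi edge.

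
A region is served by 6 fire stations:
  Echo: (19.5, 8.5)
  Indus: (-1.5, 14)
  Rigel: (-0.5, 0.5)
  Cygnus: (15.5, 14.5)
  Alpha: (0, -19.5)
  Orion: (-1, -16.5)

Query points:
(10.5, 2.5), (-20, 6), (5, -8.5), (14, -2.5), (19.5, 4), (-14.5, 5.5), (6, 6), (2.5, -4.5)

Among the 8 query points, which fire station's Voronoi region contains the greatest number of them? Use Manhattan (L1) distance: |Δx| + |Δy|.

(10.5, 2.5) — d to each: Echo:15, Indus:23.5, Rigel:13, Cygnus:17, Alpha:32.5, Orion:30.5 → nearest is Rigel
(-20, 6) — d to each: Echo:42, Indus:26.5, Rigel:25, Cygnus:44, Alpha:45.5, Orion:41.5 → nearest is Rigel
(5, -8.5) — d to each: Echo:31.5, Indus:29, Rigel:14.5, Cygnus:33.5, Alpha:16, Orion:14 → nearest is Orion
(14, -2.5) — d to each: Echo:16.5, Indus:32, Rigel:17.5, Cygnus:18.5, Alpha:31, Orion:29 → nearest is Echo
(19.5, 4) — d to each: Echo:4.5, Indus:31, Rigel:23.5, Cygnus:14.5, Alpha:43, Orion:41 → nearest is Echo
(-14.5, 5.5) — d to each: Echo:37, Indus:21.5, Rigel:19, Cygnus:39, Alpha:39.5, Orion:35.5 → nearest is Rigel
(6, 6) — d to each: Echo:16, Indus:15.5, Rigel:12, Cygnus:18, Alpha:31.5, Orion:29.5 → nearest is Rigel
(2.5, -4.5) — d to each: Echo:30, Indus:22.5, Rigel:8, Cygnus:32, Alpha:17.5, Orion:15.5 → nearest is Rigel
Tally — Echo:2, Rigel:5, Orion:1. Rigel captures the most (5).

Rigel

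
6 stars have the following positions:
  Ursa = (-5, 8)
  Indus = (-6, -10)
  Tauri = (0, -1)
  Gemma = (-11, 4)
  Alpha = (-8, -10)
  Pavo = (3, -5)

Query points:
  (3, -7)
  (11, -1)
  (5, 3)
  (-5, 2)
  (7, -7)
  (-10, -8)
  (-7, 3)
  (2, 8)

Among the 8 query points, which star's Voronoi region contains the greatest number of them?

(3, -7) — d² to each: Ursa:289, Indus:90, Tauri:45, Gemma:317, Alpha:130, Pavo:4 → nearest is Pavo
(11, -1) — d² to each: Ursa:337, Indus:370, Tauri:121, Gemma:509, Alpha:442, Pavo:80 → nearest is Pavo
(5, 3) — d² to each: Ursa:125, Indus:290, Tauri:41, Gemma:257, Alpha:338, Pavo:68 → nearest is Tauri
(-5, 2) — d² to each: Ursa:36, Indus:145, Tauri:34, Gemma:40, Alpha:153, Pavo:113 → nearest is Tauri
(7, -7) — d² to each: Ursa:369, Indus:178, Tauri:85, Gemma:445, Alpha:234, Pavo:20 → nearest is Pavo
(-10, -8) — d² to each: Ursa:281, Indus:20, Tauri:149, Gemma:145, Alpha:8, Pavo:178 → nearest is Alpha
(-7, 3) — d² to each: Ursa:29, Indus:170, Tauri:65, Gemma:17, Alpha:170, Pavo:164 → nearest is Gemma
(2, 8) — d² to each: Ursa:49, Indus:388, Tauri:85, Gemma:185, Alpha:424, Pavo:170 → nearest is Ursa
Tally — Ursa:1, Tauri:2, Gemma:1, Alpha:1, Pavo:3. Pavo captures the most (3).

Pavo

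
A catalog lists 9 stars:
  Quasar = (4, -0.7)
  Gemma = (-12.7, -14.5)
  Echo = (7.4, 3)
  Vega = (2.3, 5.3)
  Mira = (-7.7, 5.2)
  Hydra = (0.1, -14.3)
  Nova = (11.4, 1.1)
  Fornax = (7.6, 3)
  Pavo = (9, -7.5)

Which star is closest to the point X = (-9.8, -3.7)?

Since √ is increasing, it suffices to compare squared distances:
d²(X, Quasar) = 190.44 + 9 = 199.44
d²(X, Gemma) = 8.41 + 116.64 = 125.05
d²(X, Echo) = 295.84 + 44.89 = 340.73
d²(X, Vega) = 146.41 + 81 = 227.41
d²(X, Mira) = 4.41 + 79.21 = 83.62
d²(X, Hydra) = 98.01 + 112.36 = 210.37
d²(X, Nova) = 449.44 + 23.04 = 472.48
d²(X, Fornax) = 302.76 + 44.89 = 347.65
d²(X, Pavo) = 353.44 + 14.44 = 367.88
Mira is nearest.

Mira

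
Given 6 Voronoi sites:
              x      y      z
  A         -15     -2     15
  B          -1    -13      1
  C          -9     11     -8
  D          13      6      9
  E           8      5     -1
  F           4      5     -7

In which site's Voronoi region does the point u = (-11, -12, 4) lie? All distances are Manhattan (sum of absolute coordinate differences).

B

d(u,A) = |-11−(-15)| + |-12−(-2)| + |4−15| = 4 + 10 + 11 = 25
d(u,B) = |-11−(-1)| + |-12−(-13)| + |4−1| = 10 + 1 + 3 = 14
d(u,C) = |-11−(-9)| + |-12−11| + |4−(-8)| = 2 + 23 + 12 = 37
d(u,D) = |-11−13| + |-12−6| + |4−9| = 24 + 18 + 5 = 47
d(u,E) = |-11−8| + |-12−5| + |4−(-1)| = 19 + 17 + 5 = 41
d(u,F) = |-11−4| + |-12−5| + |4−(-7)| = 15 + 17 + 11 = 43
Minimum is at B.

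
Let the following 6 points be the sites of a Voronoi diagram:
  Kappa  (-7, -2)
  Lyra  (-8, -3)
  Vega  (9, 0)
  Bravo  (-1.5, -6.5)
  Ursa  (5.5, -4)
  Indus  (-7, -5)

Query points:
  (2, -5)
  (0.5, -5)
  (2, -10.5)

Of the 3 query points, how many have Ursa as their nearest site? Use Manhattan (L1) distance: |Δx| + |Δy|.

(2, -5) — d to each: Kappa:12, Lyra:12, Vega:12, Bravo:5, Ursa:4.5, Indus:9 → nearest is Ursa
(0.5, -5) — d to each: Kappa:10.5, Lyra:10.5, Vega:13.5, Bravo:3.5, Ursa:6, Indus:7.5 → nearest is Bravo
(2, -10.5) — d to each: Kappa:17.5, Lyra:17.5, Vega:17.5, Bravo:7.5, Ursa:10, Indus:14.5 → nearest is Bravo
1 of the 3 points has Ursa as nearest.

1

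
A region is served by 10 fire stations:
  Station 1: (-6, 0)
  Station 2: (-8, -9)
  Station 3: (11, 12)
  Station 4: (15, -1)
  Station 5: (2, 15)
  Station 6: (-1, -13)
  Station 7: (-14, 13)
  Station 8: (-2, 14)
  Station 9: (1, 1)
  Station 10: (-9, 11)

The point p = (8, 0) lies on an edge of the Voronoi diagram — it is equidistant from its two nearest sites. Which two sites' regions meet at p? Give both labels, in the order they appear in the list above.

Station 4 and Station 9

Squared distances from p to each site:
d²(p, Station 1) = (8−(-6))² + (0−0)² = 196 + 0 = 196
d²(p, Station 2) = (8−(-8))² + (0−(-9))² = 256 + 81 = 337
d²(p, Station 3) = (8−11)² + (0−12)² = 9 + 144 = 153
d²(p, Station 4) = (8−15)² + (0−(-1))² = 49 + 1 = 50
d²(p, Station 5) = (8−2)² + (0−15)² = 36 + 225 = 261
d²(p, Station 6) = (8−(-1))² + (0−(-13))² = 81 + 169 = 250
d²(p, Station 7) = (8−(-14))² + (0−13)² = 484 + 169 = 653
d²(p, Station 8) = (8−(-2))² + (0−14)² = 100 + 196 = 296
d²(p, Station 9) = (8−1)² + (0−1)² = 49 + 1 = 50
d²(p, Station 10) = (8−(-9))² + (0−11)² = 289 + 121 = 410
p is equidistant from Station 4 and Station 9 (both at squared distance 50), and every other site is strictly farther — so p lies on the Station 4–Station 9 Voronoi edge.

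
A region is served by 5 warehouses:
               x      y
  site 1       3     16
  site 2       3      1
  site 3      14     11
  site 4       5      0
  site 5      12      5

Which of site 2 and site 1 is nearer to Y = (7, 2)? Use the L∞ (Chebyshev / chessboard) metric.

site 2

d(Y, site 2) = max(4, 1) = 4
d(Y, site 1) = max(4, 14) = 14
4 < 14, so site 2 is closer.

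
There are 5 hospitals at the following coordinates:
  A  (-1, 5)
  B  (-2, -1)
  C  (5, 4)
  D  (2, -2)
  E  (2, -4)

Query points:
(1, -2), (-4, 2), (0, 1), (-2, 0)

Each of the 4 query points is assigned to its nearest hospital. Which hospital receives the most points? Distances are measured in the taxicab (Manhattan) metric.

(1, -2) — d to each: A:9, B:4, C:10, D:1, E:3 → nearest is D
(-4, 2) — d to each: A:6, B:5, C:11, D:10, E:12 → nearest is B
(0, 1) — d to each: A:5, B:4, C:8, D:5, E:7 → nearest is B
(-2, 0) — d to each: A:6, B:1, C:11, D:6, E:8 → nearest is B
Tally — B:3, D:1. B captures the most (3).

B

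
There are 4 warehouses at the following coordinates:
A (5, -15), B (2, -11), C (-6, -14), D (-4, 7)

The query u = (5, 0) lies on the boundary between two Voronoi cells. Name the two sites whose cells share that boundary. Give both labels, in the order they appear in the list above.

Squared distances from u to each site:
|uA|² = (5−5)² + (0−(-15))² = 0 + 225 = 225
|uB|² = (5−2)² + (0−(-11))² = 9 + 121 = 130
|uC|² = (5−(-6))² + (0−(-14))² = 121 + 196 = 317
|uD|² = (5−(-4))² + (0−7)² = 81 + 49 = 130
u is equidistant from B and D (both at squared distance 130), and every other site is strictly farther — so u lies on the B–D Voronoi edge.

B and D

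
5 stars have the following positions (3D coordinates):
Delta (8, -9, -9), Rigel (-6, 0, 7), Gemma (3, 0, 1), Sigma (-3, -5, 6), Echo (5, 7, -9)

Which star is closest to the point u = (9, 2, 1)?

Gemma

Since √ is increasing, it suffices to compare squared distances:
d²(u, Delta) = 1 + 121 + 100 = 222
d²(u, Rigel) = 225 + 4 + 36 = 265
d²(u, Gemma) = 36 + 4 + 0 = 40
d²(u, Sigma) = 144 + 49 + 25 = 218
d²(u, Echo) = 16 + 25 + 100 = 141
The smallest is to Gemma, so u lies in the Voronoi region of Gemma.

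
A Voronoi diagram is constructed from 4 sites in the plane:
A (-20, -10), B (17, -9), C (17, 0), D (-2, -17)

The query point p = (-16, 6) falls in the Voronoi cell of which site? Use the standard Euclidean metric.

Compare squared distances (the ordering matches that of the actual distances):
|pA|² = (-16−(-20))² + (6−(-10))² = 16 + 256 = 272
|pB|² = (-16−17)² + (6−(-9))² = 1089 + 225 = 1314
|pC|² = (-16−17)² + (6−0)² = 1089 + 36 = 1125
|pD|² = (-16−(-2))² + (6−(-17))² = 196 + 529 = 725
Minimum is at A.

A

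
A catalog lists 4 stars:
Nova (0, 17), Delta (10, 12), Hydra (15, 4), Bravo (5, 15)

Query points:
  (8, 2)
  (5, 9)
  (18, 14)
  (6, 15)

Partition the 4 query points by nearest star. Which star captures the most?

(8, 2) — d² to each: Nova:289, Delta:104, Hydra:53, Bravo:178 → nearest is Hydra
(5, 9) — d² to each: Nova:89, Delta:34, Hydra:125, Bravo:36 → nearest is Delta
(18, 14) — d² to each: Nova:333, Delta:68, Hydra:109, Bravo:170 → nearest is Delta
(6, 15) — d² to each: Nova:40, Delta:25, Hydra:202, Bravo:1 → nearest is Bravo
Tally — Delta:2, Hydra:1, Bravo:1. Delta captures the most (2).

Delta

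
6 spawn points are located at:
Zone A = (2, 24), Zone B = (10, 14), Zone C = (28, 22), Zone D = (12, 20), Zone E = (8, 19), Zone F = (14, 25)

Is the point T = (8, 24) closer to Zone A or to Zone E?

Compare squared distances:
d²(T, Zone A) = (8−2)² + (24−24)² = 36 + 0 = 36
d²(T, Zone E) = (8−8)² + (24−19)² = 0 + 25 = 25
36 > 25, so Zone E is closer.

Zone E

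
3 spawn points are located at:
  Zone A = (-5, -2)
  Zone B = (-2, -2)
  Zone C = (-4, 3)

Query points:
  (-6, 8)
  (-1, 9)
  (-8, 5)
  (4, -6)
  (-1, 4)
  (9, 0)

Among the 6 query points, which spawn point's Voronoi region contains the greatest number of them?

(-6, 8) — d² to each: Zone A:101, Zone B:116, Zone C:29 → nearest is Zone C
(-1, 9) — d² to each: Zone A:137, Zone B:122, Zone C:45 → nearest is Zone C
(-8, 5) — d² to each: Zone A:58, Zone B:85, Zone C:20 → nearest is Zone C
(4, -6) — d² to each: Zone A:97, Zone B:52, Zone C:145 → nearest is Zone B
(-1, 4) — d² to each: Zone A:52, Zone B:37, Zone C:10 → nearest is Zone C
(9, 0) — d² to each: Zone A:200, Zone B:125, Zone C:178 → nearest is Zone B
Tally — Zone B:2, Zone C:4. Zone C captures the most (4).

Zone C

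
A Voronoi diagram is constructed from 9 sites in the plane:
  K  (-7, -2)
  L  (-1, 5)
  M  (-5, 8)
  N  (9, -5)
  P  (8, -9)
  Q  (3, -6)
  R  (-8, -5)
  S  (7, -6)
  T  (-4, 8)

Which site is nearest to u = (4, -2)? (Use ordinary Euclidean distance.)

Q

Squared Euclidean distances:
|uK|² = (4−(-7))² + (-2−(-2))² = 121 + 0 = 121
|uL|² = (4−(-1))² + (-2−5)² = 25 + 49 = 74
|uM|² = (4−(-5))² + (-2−8)² = 81 + 100 = 181
|uN|² = (4−9)² + (-2−(-5))² = 25 + 9 = 34
|uP|² = (4−8)² + (-2−(-9))² = 16 + 49 = 65
|uQ|² = (4−3)² + (-2−(-6))² = 1 + 16 = 17
|uR|² = (4−(-8))² + (-2−(-5))² = 144 + 9 = 153
|uS|² = (4−7)² + (-2−(-6))² = 9 + 16 = 25
|uT|² = (4−(-4))² + (-2−8)² = 64 + 100 = 164
Minimum is at Q.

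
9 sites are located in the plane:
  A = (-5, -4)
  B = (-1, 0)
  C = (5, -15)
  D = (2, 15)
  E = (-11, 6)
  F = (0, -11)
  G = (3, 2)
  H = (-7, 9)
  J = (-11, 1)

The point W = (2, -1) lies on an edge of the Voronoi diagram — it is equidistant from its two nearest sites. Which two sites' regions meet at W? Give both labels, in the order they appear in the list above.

B and G

Squared distances from W to each site:
|WA|² = 49 + 9 = 58
|WB|² = 9 + 1 = 10
|WC|² = 9 + 196 = 205
|WD|² = 0 + 256 = 256
|WE|² = 169 + 49 = 218
|WF|² = 4 + 100 = 104
|WG|² = 1 + 9 = 10
|WH|² = 81 + 100 = 181
|WJ|² = 169 + 4 = 173
W is equidistant from B and G (both at squared distance 10), and every other site is strictly farther — so W lies on the B–G Voronoi edge.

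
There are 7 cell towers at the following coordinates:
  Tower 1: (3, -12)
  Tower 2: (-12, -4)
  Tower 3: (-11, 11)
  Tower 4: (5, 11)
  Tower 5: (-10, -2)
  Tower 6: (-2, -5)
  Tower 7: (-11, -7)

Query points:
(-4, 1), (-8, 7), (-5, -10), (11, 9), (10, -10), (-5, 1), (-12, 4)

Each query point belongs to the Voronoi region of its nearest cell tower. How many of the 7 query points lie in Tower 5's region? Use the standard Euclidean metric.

(-4, 1) — d² to each: Tower 1:218, Tower 2:89, Tower 3:149, Tower 4:181, Tower 5:45, Tower 6:40, Tower 7:113 → nearest is Tower 6
(-8, 7) — d² to each: Tower 1:482, Tower 2:137, Tower 3:25, Tower 4:185, Tower 5:85, Tower 6:180, Tower 7:205 → nearest is Tower 3
(-5, -10) — d² to each: Tower 1:68, Tower 2:85, Tower 3:477, Tower 4:541, Tower 5:89, Tower 6:34, Tower 7:45 → nearest is Tower 6
(11, 9) — d² to each: Tower 1:505, Tower 2:698, Tower 3:488, Tower 4:40, Tower 5:562, Tower 6:365, Tower 7:740 → nearest is Tower 4
(10, -10) — d² to each: Tower 1:53, Tower 2:520, Tower 3:882, Tower 4:466, Tower 5:464, Tower 6:169, Tower 7:450 → nearest is Tower 1
(-5, 1) — d² to each: Tower 1:233, Tower 2:74, Tower 3:136, Tower 4:200, Tower 5:34, Tower 6:45, Tower 7:100 → nearest is Tower 5
(-12, 4) — d² to each: Tower 1:481, Tower 2:64, Tower 3:50, Tower 4:338, Tower 5:40, Tower 6:181, Tower 7:122 → nearest is Tower 5
2 of the 7 points have Tower 5 as nearest.

2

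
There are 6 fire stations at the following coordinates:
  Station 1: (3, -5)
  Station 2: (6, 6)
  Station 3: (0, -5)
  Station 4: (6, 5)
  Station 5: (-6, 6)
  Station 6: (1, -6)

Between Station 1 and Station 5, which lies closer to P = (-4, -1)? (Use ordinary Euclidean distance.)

Compare squared distances:
d²(P, Station 1) = (-4−3)² + (-1−(-5))² = 49 + 16 = 65
d²(P, Station 5) = (-4−(-6))² + (-1−6)² = 4 + 49 = 53
65 > 53, so Station 5 is closer.

Station 5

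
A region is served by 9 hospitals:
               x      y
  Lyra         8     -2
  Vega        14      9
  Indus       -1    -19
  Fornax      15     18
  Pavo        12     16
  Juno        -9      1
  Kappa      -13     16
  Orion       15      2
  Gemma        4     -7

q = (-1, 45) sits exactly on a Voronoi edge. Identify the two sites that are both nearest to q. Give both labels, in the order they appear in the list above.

Fornax and Kappa

Squared distances from q to each site:
d²(q, Lyra) = (-1−8)² + (45−(-2))² = 81 + 2209 = 2290
d²(q, Vega) = (-1−14)² + (45−9)² = 225 + 1296 = 1521
d²(q, Indus) = (-1−(-1))² + (45−(-19))² = 0 + 4096 = 4096
d²(q, Fornax) = (-1−15)² + (45−18)² = 256 + 729 = 985
d²(q, Pavo) = (-1−12)² + (45−16)² = 169 + 841 = 1010
d²(q, Juno) = (-1−(-9))² + (45−1)² = 64 + 1936 = 2000
d²(q, Kappa) = (-1−(-13))² + (45−16)² = 144 + 841 = 985
d²(q, Orion) = (-1−15)² + (45−2)² = 256 + 1849 = 2105
d²(q, Gemma) = (-1−4)² + (45−(-7))² = 25 + 2704 = 2729
q is equidistant from Fornax and Kappa (both at squared distance 985), and every other site is strictly farther — so q lies on the Fornax–Kappa Voronoi edge.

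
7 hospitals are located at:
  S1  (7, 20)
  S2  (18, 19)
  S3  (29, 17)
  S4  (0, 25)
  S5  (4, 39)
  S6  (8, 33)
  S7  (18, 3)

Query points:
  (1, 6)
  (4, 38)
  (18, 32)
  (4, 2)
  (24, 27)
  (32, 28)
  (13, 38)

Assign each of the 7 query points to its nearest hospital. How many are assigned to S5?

(1, 6) — d² to each: S1:232, S2:458, S3:905, S4:362, S5:1098, S6:778, S7:298 → nearest is S1
(4, 38) — d² to each: S1:333, S2:557, S3:1066, S4:185, S5:1, S6:41, S7:1421 → nearest is S5
(18, 32) — d² to each: S1:265, S2:169, S3:346, S4:373, S5:245, S6:101, S7:841 → nearest is S6
(4, 2) — d² to each: S1:333, S2:485, S3:850, S4:545, S5:1369, S6:977, S7:197 → nearest is S7
(24, 27) — d² to each: S1:338, S2:100, S3:125, S4:580, S5:544, S6:292, S7:612 → nearest is S2
(32, 28) — d² to each: S1:689, S2:277, S3:130, S4:1033, S5:905, S6:601, S7:821 → nearest is S3
(13, 38) — d² to each: S1:360, S2:386, S3:697, S4:338, S5:82, S6:50, S7:1250 → nearest is S6
1 of the 7 points has S5 as nearest.

1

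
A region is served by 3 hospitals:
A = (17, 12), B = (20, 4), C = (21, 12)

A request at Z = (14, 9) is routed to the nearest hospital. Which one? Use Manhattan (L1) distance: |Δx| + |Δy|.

A

d(Z,A) = |14−17| + |9−12| = 3 + 3 = 6
d(Z,B) = |14−20| + |9−4| = 6 + 5 = 11
d(Z,C) = |14−21| + |9−12| = 7 + 3 = 10
The smallest is to A, so Z lies in the Voronoi region of A.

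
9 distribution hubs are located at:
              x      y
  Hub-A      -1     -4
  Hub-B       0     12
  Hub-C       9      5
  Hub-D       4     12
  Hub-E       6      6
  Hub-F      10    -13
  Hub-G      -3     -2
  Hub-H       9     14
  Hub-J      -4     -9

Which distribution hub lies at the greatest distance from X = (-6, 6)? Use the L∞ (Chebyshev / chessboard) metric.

Hub-F

d(X, Hub-A) = max(5, 10) = 10
d(X, Hub-B) = max(6, 6) = 6
d(X, Hub-C) = max(15, 1) = 15
d(X, Hub-D) = max(10, 6) = 10
d(X, Hub-E) = max(12, 0) = 12
d(X, Hub-F) = max(16, 19) = 19
d(X, Hub-G) = max(3, 8) = 8
d(X, Hub-H) = max(15, 8) = 15
d(X, Hub-J) = max(2, 15) = 15
The largest is to Hub-F.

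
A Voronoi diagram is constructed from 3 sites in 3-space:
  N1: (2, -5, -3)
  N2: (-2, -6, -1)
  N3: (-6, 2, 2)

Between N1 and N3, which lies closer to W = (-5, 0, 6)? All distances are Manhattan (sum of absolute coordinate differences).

N3

d(W,N1) = |-5−2| + |0−(-5)| + |6−(-3)| = 7 + 5 + 9 = 21
d(W,N3) = |-5−(-6)| + |0−2| + |6−2| = 1 + 2 + 4 = 7
21 > 7, so N3 is closer.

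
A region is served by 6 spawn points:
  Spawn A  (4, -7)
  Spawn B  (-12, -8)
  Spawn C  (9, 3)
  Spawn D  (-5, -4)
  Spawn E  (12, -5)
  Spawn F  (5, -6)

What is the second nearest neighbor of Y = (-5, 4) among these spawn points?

Squared Euclidean distances:
d²(Y, Spawn A) = (-5−4)² + (4−(-7))² = 81 + 121 = 202
d²(Y, Spawn B) = (-5−(-12))² + (4−(-8))² = 49 + 144 = 193
d²(Y, Spawn C) = (-5−9)² + (4−3)² = 196 + 1 = 197
d²(Y, Spawn D) = (-5−(-5))² + (4−(-4))² = 0 + 64 = 64
d²(Y, Spawn E) = (-5−12)² + (4−(-5))² = 289 + 81 = 370
d²(Y, Spawn F) = (-5−5)² + (4−(-6))² = 100 + 100 = 200
Sorted ascending: Spawn D, Spawn B, Spawn C, … — the second-nearest is Spawn B.

Spawn B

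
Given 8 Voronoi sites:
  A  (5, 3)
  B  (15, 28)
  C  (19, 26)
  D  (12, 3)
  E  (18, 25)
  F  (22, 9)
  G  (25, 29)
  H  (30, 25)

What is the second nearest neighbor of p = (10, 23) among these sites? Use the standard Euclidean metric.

E

Squared Euclidean distances:
|pA|² = (10−5)² + (23−3)² = 25 + 400 = 425
|pB|² = (10−15)² + (23−28)² = 25 + 25 = 50
|pC|² = (10−19)² + (23−26)² = 81 + 9 = 90
|pD|² = (10−12)² + (23−3)² = 4 + 400 = 404
|pE|² = (10−18)² + (23−25)² = 64 + 4 = 68
|pF|² = (10−22)² + (23−9)² = 144 + 196 = 340
|pG|² = (10−25)² + (23−29)² = 225 + 36 = 261
|pH|² = (10−30)² + (23−25)² = 400 + 4 = 404
Sorted ascending: B, E, C, … — the second-nearest is E.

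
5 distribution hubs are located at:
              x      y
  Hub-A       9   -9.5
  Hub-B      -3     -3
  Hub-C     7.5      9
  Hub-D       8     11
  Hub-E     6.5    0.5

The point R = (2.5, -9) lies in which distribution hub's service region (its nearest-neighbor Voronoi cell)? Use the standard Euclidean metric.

Hub-A

Since √ is increasing, it suffices to compare squared distances:
d²(R, Hub-A) = (2.5−9)² + (-9−(-9.5))² = 42.25 + 0.25 = 42.5
d²(R, Hub-B) = (2.5−(-3))² + (-9−(-3))² = 30.25 + 36 = 66.25
d²(R, Hub-C) = (2.5−7.5)² + (-9−9)² = 25 + 324 = 349
d²(R, Hub-D) = (2.5−8)² + (-9−11)² = 30.25 + 400 = 430.25
d²(R, Hub-E) = (2.5−6.5)² + (-9−0.5)² = 16 + 90.25 = 106.25
Minimum is at Hub-A.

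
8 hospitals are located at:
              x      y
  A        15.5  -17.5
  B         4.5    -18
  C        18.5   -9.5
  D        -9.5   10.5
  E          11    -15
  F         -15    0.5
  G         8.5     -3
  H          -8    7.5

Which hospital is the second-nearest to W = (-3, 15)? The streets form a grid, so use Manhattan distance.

H

d(W,A) = |-3−15.5| + |15−(-17.5)| = 18.5 + 32.5 = 51
d(W,B) = |-3−4.5| + |15−(-18)| = 7.5 + 33 = 40.5
d(W,C) = |-3−18.5| + |15−(-9.5)| = 21.5 + 24.5 = 46
d(W,D) = |-3−(-9.5)| + |15−10.5| = 6.5 + 4.5 = 11
d(W,E) = |-3−11| + |15−(-15)| = 14 + 30 = 44
d(W,F) = |-3−(-15)| + |15−0.5| = 12 + 14.5 = 26.5
d(W,G) = |-3−8.5| + |15−(-3)| = 11.5 + 18 = 29.5
d(W,H) = |-3−(-8)| + |15−7.5| = 5 + 7.5 = 12.5
Sorted ascending: D, H, F, … — the second-nearest is H.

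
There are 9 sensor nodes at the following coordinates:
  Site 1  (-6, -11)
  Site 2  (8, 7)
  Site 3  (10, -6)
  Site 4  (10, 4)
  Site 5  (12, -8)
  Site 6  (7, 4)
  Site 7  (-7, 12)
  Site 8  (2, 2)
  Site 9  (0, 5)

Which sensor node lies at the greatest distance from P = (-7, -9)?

Site 2

Since √ is increasing, it suffices to compare squared distances:
d²(P, Site 1) = (-7−(-6))² + (-9−(-11))² = 1 + 4 = 5
d²(P, Site 2) = (-7−8)² + (-9−7)² = 225 + 256 = 481
d²(P, Site 3) = (-7−10)² + (-9−(-6))² = 289 + 9 = 298
d²(P, Site 4) = (-7−10)² + (-9−4)² = 289 + 169 = 458
d²(P, Site 5) = (-7−12)² + (-9−(-8))² = 361 + 1 = 362
d²(P, Site 6) = (-7−7)² + (-9−4)² = 196 + 169 = 365
d²(P, Site 7) = (-7−(-7))² + (-9−12)² = 0 + 441 = 441
d²(P, Site 8) = (-7−2)² + (-9−2)² = 81 + 121 = 202
d²(P, Site 9) = (-7−0)² + (-9−5)² = 49 + 196 = 245
The largest is to Site 2.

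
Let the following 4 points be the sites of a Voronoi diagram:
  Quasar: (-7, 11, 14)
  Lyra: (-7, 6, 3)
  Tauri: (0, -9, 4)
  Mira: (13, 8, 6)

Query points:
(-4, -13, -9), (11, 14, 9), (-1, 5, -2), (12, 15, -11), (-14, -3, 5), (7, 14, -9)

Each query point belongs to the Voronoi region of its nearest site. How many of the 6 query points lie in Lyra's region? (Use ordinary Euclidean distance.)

2

(-4, -13, -9) — d² to each: Quasar:1114, Lyra:514, Tauri:201, Mira:955 → nearest is Tauri
(11, 14, 9) — d² to each: Quasar:358, Lyra:424, Tauri:675, Mira:49 → nearest is Mira
(-1, 5, -2) — d² to each: Quasar:328, Lyra:62, Tauri:233, Mira:269 → nearest is Lyra
(12, 15, -11) — d² to each: Quasar:1002, Lyra:638, Tauri:945, Mira:339 → nearest is Mira
(-14, -3, 5) — d² to each: Quasar:326, Lyra:134, Tauri:233, Mira:851 → nearest is Lyra
(7, 14, -9) — d² to each: Quasar:734, Lyra:404, Tauri:747, Mira:297 → nearest is Mira
2 of the 6 points have Lyra as nearest.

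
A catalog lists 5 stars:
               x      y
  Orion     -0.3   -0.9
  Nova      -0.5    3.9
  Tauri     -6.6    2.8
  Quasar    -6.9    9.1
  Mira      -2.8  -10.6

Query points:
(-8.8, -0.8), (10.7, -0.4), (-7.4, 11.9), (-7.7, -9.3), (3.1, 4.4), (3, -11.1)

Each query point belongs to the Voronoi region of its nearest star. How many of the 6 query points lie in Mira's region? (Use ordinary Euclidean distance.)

2

(-8.8, -0.8) — d² to each: Orion:72.26, Nova:90.98, Tauri:17.8, Quasar:101.62, Mira:132.04 → nearest is Tauri
(10.7, -0.4) — d² to each: Orion:121.25, Nova:143.93, Tauri:309.53, Quasar:400.01, Mira:286.29 → nearest is Orion
(-7.4, 11.9) — d² to each: Orion:214.25, Nova:111.61, Tauri:83.45, Quasar:8.09, Mira:527.41 → nearest is Quasar
(-7.7, -9.3) — d² to each: Orion:125.32, Nova:226.08, Tauri:147.62, Quasar:339.2, Mira:25.7 → nearest is Mira
(3.1, 4.4) — d² to each: Orion:39.65, Nova:13.21, Tauri:96.65, Quasar:122.09, Mira:259.81 → nearest is Nova
(3, -11.1) — d² to each: Orion:114.93, Nova:237.25, Tauri:285.37, Quasar:506.05, Mira:33.89 → nearest is Mira
2 of the 6 points have Mira as nearest.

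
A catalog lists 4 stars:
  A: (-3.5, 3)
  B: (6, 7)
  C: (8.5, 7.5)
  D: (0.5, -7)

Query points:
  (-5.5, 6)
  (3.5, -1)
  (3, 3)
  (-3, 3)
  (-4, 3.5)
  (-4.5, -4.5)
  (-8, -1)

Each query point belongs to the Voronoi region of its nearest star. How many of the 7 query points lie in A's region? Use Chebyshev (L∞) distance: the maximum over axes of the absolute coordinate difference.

(-5.5, 6) — d to each: A:3, B:11.5, C:14, D:13 → nearest is A
(3.5, -1) — d to each: A:7, B:8, C:8.5, D:6 → nearest is D
(3, 3) — d to each: A:6.5, B:4, C:5.5, D:10 → nearest is B
(-3, 3) — d to each: A:0.5, B:9, C:11.5, D:10 → nearest is A
(-4, 3.5) — d to each: A:0.5, B:10, C:12.5, D:10.5 → nearest is A
(-4.5, -4.5) — d to each: A:7.5, B:11.5, C:13, D:5 → nearest is D
(-8, -1) — d to each: A:4.5, B:14, C:16.5, D:8.5 → nearest is A
4 of the 7 points have A as nearest.

4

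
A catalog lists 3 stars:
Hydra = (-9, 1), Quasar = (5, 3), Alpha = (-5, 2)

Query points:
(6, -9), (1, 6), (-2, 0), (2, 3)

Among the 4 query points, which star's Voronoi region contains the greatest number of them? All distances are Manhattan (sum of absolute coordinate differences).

Quasar

(6, -9) — d to each: Hydra:25, Quasar:13, Alpha:22 → nearest is Quasar
(1, 6) — d to each: Hydra:15, Quasar:7, Alpha:10 → nearest is Quasar
(-2, 0) — d to each: Hydra:8, Quasar:10, Alpha:5 → nearest is Alpha
(2, 3) — d to each: Hydra:13, Quasar:3, Alpha:8 → nearest is Quasar
Tally — Quasar:3, Alpha:1. Quasar captures the most (3).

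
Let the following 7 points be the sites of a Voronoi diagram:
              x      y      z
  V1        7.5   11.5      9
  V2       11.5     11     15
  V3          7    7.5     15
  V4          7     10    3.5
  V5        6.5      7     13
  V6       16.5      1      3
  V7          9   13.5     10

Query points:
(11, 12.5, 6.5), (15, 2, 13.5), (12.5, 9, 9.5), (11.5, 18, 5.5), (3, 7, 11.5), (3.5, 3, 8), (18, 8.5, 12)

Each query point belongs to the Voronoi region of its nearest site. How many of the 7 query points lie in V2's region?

(11, 12.5, 6.5) — d² to each: V1:19.5, V2:74.75, V3:113.25, V4:31.25, V5:92.75, V6:174.75, V7:17.25 → nearest is V7
(15, 2, 13.5) — d² to each: V1:166.75, V2:95.5, V3:96.5, V4:228, V5:97.5, V6:113.5, V7:180.5 → nearest is V2
(12.5, 9, 9.5) — d² to each: V1:31.5, V2:35.25, V3:62.75, V4:67.25, V5:52.25, V6:122.25, V7:32.75 → nearest is V1
(11.5, 18, 5.5) — d² to each: V1:70.5, V2:139.25, V3:220.75, V4:88.25, V5:202.25, V6:320.25, V7:46.75 → nearest is V7
(3, 7, 11.5) — d² to each: V1:46.75, V2:100.5, V3:28.5, V4:89, V5:14.5, V6:290.5, V7:80.5 → nearest is V5
(3.5, 3, 8) — d² to each: V1:89.25, V2:177, V3:81.5, V4:81.5, V5:50, V6:198, V7:144.5 → nearest is V5
(18, 8.5, 12) — d² to each: V1:128.25, V2:57.5, V3:131, V4:195.5, V5:135.5, V6:139.5, V7:110 → nearest is V2
2 of the 7 points have V2 as nearest.

2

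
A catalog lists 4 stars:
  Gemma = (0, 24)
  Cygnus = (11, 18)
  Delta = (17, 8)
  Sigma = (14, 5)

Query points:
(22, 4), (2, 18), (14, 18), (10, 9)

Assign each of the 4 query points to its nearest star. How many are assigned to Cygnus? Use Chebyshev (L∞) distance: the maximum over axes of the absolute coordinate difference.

(22, 4) — d to each: Gemma:22, Cygnus:14, Delta:5, Sigma:8 → nearest is Delta
(2, 18) — d to each: Gemma:6, Cygnus:9, Delta:15, Sigma:13 → nearest is Gemma
(14, 18) — d to each: Gemma:14, Cygnus:3, Delta:10, Sigma:13 → nearest is Cygnus
(10, 9) — d to each: Gemma:15, Cygnus:9, Delta:7, Sigma:4 → nearest is Sigma
1 of the 4 points has Cygnus as nearest.

1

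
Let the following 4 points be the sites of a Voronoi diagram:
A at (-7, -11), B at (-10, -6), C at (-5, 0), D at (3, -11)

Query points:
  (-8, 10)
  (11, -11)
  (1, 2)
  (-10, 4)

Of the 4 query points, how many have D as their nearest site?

(-8, 10) — d² to each: A:442, B:260, C:109, D:562 → nearest is C
(11, -11) — d² to each: A:324, B:466, C:377, D:64 → nearest is D
(1, 2) — d² to each: A:233, B:185, C:40, D:173 → nearest is C
(-10, 4) — d² to each: A:234, B:100, C:41, D:394 → nearest is C
1 of the 4 points has D as nearest.

1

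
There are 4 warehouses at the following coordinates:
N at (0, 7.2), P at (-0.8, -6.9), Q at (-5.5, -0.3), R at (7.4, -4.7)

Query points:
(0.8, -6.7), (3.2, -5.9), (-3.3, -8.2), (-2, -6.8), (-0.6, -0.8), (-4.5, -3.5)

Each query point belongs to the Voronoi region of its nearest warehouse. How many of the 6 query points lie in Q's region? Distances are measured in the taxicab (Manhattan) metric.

(0.8, -6.7) — d to each: N:14.7, P:1.8, Q:12.7, R:8.6 → nearest is P
(3.2, -5.9) — d to each: N:16.3, P:5, Q:14.3, R:5.4 → nearest is P
(-3.3, -8.2) — d to each: N:18.7, P:3.8, Q:10.1, R:14.2 → nearest is P
(-2, -6.8) — d to each: N:16, P:1.3, Q:10, R:11.5 → nearest is P
(-0.6, -0.8) — d to each: N:8.6, P:6.3, Q:5.4, R:11.9 → nearest is Q
(-4.5, -3.5) — d to each: N:15.2, P:7.1, Q:4.2, R:13.1 → nearest is Q
2 of the 6 points have Q as nearest.

2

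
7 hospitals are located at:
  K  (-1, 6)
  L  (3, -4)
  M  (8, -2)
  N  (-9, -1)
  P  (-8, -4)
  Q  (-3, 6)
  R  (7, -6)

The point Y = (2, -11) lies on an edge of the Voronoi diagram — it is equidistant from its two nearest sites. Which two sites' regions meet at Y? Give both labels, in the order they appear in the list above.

Squared distances from Y to each site:
|YK|² = (2−(-1))² + (-11−6)² = 9 + 289 = 298
|YL|² = (2−3)² + (-11−(-4))² = 1 + 49 = 50
|YM|² = (2−8)² + (-11−(-2))² = 36 + 81 = 117
|YN|² = (2−(-9))² + (-11−(-1))² = 121 + 100 = 221
|YP|² = (2−(-8))² + (-11−(-4))² = 100 + 49 = 149
|YQ|² = (2−(-3))² + (-11−6)² = 25 + 289 = 314
|YR|² = (2−7)² + (-11−(-6))² = 25 + 25 = 50
Y is equidistant from L and R (both at squared distance 50), and every other site is strictly farther — so Y lies on the L–R Voronoi edge.

L and R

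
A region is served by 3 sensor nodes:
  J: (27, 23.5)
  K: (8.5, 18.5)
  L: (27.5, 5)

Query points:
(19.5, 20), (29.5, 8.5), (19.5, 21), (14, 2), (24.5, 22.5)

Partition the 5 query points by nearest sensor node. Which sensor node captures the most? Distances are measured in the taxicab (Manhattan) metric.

J

(19.5, 20) — d to each: J:11, K:12.5, L:23 → nearest is J
(29.5, 8.5) — d to each: J:17.5, K:31, L:5.5 → nearest is L
(19.5, 21) — d to each: J:10, K:13.5, L:24 → nearest is J
(14, 2) — d to each: J:34.5, K:22, L:16.5 → nearest is L
(24.5, 22.5) — d to each: J:3.5, K:20, L:20.5 → nearest is J
Tally — J:3, L:2. J captures the most (3).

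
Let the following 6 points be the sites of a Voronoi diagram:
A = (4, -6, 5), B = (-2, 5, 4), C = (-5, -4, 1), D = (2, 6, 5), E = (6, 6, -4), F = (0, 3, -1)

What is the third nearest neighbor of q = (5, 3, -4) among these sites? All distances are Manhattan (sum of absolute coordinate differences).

D

d(q,A) = |5−4| + |3−(-6)| + |-4−5| = 1 + 9 + 9 = 19
d(q,B) = |5−(-2)| + |3−5| + |-4−4| = 7 + 2 + 8 = 17
d(q,C) = |5−(-5)| + |3−(-4)| + |-4−1| = 10 + 7 + 5 = 22
d(q,D) = |5−2| + |3−6| + |-4−5| = 3 + 3 + 9 = 15
d(q,E) = |5−6| + |3−6| + |-4−(-4)| = 1 + 3 + 0 = 4
d(q,F) = |5−0| + |3−3| + |-4−(-1)| = 5 + 0 + 3 = 8
Sorted ascending: E, F, D, B, … — the third-nearest is D.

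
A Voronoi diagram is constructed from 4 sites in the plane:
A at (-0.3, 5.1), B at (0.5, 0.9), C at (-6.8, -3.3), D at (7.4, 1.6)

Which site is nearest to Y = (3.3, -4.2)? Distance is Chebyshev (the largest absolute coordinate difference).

B

d(Y,A) = max(3.6, 9.3) = 9.3
d(Y,B) = max(2.8, 5.1) = 5.1
d(Y,C) = max(10.1, 0.9) = 10.1
d(Y,D) = max(4.1, 5.8) = 5.8
B is nearest.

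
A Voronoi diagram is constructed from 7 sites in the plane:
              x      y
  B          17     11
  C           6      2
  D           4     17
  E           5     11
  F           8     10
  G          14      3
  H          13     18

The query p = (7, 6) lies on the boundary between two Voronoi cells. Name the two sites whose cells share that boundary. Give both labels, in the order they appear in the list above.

Squared distances from p to each site:
|pB|² = (7−17)² + (6−11)² = 100 + 25 = 125
|pC|² = (7−6)² + (6−2)² = 1 + 16 = 17
|pD|² = (7−4)² + (6−17)² = 9 + 121 = 130
|pE|² = (7−5)² + (6−11)² = 4 + 25 = 29
|pF|² = (7−8)² + (6−10)² = 1 + 16 = 17
|pG|² = (7−14)² + (6−3)² = 49 + 9 = 58
|pH|² = (7−13)² + (6−18)² = 36 + 144 = 180
p is equidistant from C and F (both at squared distance 17), and every other site is strictly farther — so p lies on the C–F Voronoi edge.

C and F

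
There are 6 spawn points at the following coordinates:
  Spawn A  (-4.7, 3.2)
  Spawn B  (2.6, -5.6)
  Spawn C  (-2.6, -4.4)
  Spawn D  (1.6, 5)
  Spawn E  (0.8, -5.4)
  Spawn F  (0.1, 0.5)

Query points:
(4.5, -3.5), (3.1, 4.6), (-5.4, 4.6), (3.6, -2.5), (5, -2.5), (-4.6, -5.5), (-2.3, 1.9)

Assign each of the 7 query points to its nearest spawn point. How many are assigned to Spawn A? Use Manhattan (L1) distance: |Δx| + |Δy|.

(4.5, -3.5) — d to each: Spawn A:15.9, Spawn B:4, Spawn C:8, Spawn D:11.4, Spawn E:5.6, Spawn F:8.4 → nearest is Spawn B
(3.1, 4.6) — d to each: Spawn A:9.2, Spawn B:10.7, Spawn C:14.7, Spawn D:1.9, Spawn E:12.3, Spawn F:7.1 → nearest is Spawn D
(-5.4, 4.6) — d to each: Spawn A:2.1, Spawn B:18.2, Spawn C:11.8, Spawn D:7.4, Spawn E:16.2, Spawn F:9.6 → nearest is Spawn A
(3.6, -2.5) — d to each: Spawn A:14, Spawn B:4.1, Spawn C:8.1, Spawn D:9.5, Spawn E:5.7, Spawn F:6.5 → nearest is Spawn B
(5, -2.5) — d to each: Spawn A:15.4, Spawn B:5.5, Spawn C:9.5, Spawn D:10.9, Spawn E:7.1, Spawn F:7.9 → nearest is Spawn B
(-4.6, -5.5) — d to each: Spawn A:8.8, Spawn B:7.3, Spawn C:3.1, Spawn D:16.7, Spawn E:5.5, Spawn F:10.7 → nearest is Spawn C
(-2.3, 1.9) — d to each: Spawn A:3.7, Spawn B:12.4, Spawn C:6.6, Spawn D:7, Spawn E:10.4, Spawn F:3.8 → nearest is Spawn A
2 of the 7 points have Spawn A as nearest.

2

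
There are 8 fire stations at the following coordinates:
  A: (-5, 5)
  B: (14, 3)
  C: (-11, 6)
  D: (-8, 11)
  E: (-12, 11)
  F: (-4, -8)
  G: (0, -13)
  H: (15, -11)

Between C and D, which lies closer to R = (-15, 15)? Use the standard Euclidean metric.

D

Compare squared distances:
|RC|² = (-15−(-11))² + (15−6)² = 16 + 81 = 97
|RD|² = (-15−(-8))² + (15−11)² = 49 + 16 = 65
97 > 65, so D is closer.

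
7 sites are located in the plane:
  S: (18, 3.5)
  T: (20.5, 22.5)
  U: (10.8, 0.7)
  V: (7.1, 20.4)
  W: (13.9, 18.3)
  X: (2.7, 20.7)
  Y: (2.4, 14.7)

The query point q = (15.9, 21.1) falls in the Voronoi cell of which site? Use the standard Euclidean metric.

Since √ is increasing, it suffices to compare squared distances:
|qS|² = (15.9−18)² + (21.1−3.5)² = 4.41 + 309.76 = 314.17
|qT|² = (15.9−20.5)² + (21.1−22.5)² = 21.16 + 1.96 = 23.12
|qU|² = (15.9−10.8)² + (21.1−0.7)² = 26.01 + 416.16 = 442.17
|qV|² = (15.9−7.1)² + (21.1−20.4)² = 77.44 + 0.49 = 77.93
|qW|² = (15.9−13.9)² + (21.1−18.3)² = 4 + 7.84 = 11.84
|qX|² = (15.9−2.7)² + (21.1−20.7)² = 174.24 + 0.16 = 174.4
|qY|² = (15.9−2.4)² + (21.1−14.7)² = 182.25 + 40.96 = 223.21
W is nearest.

W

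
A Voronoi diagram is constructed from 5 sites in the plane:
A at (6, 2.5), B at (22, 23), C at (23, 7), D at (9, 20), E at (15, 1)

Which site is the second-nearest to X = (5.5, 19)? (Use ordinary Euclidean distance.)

Compare squared distances (the ordering matches that of the actual distances):
|XA|² = 0.25 + 272.25 = 272.5
|XB|² = 272.25 + 16 = 288.25
|XC|² = 306.25 + 144 = 450.25
|XD|² = 12.25 + 1 = 13.25
|XE|² = 90.25 + 324 = 414.25
Sorted ascending: D, A, B, … — the second-nearest is A.

A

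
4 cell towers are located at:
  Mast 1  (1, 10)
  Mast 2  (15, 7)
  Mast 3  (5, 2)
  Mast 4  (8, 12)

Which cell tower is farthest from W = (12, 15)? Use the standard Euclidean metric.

Squared Euclidean distances:
d²(W, Mast 1) = (12−1)² + (15−10)² = 121 + 25 = 146
d²(W, Mast 2) = (12−15)² + (15−7)² = 9 + 64 = 73
d²(W, Mast 3) = (12−5)² + (15−2)² = 49 + 169 = 218
d²(W, Mast 4) = (12−8)² + (15−12)² = 16 + 9 = 25
The largest is to Mast 3.

Mast 3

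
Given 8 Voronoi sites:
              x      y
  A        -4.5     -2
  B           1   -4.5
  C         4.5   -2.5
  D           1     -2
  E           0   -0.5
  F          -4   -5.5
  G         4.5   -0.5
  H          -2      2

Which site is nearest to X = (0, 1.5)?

E

Since √ is increasing, it suffices to compare squared distances:
|XA|² = 20.25 + 12.25 = 32.5
|XB|² = 1 + 36 = 37
|XC|² = 20.25 + 16 = 36.25
|XD|² = 1 + 12.25 = 13.25
|XE|² = 0 + 4 = 4
|XF|² = 16 + 49 = 65
|XG|² = 20.25 + 4 = 24.25
|XH|² = 4 + 0.25 = 4.25
E is nearest.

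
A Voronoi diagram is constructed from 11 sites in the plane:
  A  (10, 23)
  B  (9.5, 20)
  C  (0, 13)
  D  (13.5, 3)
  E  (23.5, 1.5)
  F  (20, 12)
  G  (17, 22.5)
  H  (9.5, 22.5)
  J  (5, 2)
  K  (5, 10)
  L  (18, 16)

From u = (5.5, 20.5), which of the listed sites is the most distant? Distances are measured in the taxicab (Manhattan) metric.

d(u,A) = |5.5−10| + |20.5−23| = 4.5 + 2.5 = 7
d(u,B) = |5.5−9.5| + |20.5−20| = 4 + 0.5 = 4.5
d(u,C) = |5.5−0| + |20.5−13| = 5.5 + 7.5 = 13
d(u,D) = |5.5−13.5| + |20.5−3| = 8 + 17.5 = 25.5
d(u,E) = |5.5−23.5| + |20.5−1.5| = 18 + 19 = 37
d(u,F) = |5.5−20| + |20.5−12| = 14.5 + 8.5 = 23
d(u,G) = |5.5−17| + |20.5−22.5| = 11.5 + 2 = 13.5
d(u,H) = |5.5−9.5| + |20.5−22.5| = 4 + 2 = 6
d(u,J) = |5.5−5| + |20.5−2| = 0.5 + 18.5 = 19
d(u,K) = |5.5−5| + |20.5−10| = 0.5 + 10.5 = 11
d(u,L) = |5.5−18| + |20.5−16| = 12.5 + 4.5 = 17
The largest is to E.

E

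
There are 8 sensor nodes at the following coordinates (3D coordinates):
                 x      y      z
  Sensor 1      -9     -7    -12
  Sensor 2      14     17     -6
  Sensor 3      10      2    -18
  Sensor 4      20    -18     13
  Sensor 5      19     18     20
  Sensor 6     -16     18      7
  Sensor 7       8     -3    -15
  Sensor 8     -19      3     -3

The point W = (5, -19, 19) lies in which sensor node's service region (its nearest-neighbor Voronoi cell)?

Since √ is increasing, it suffices to compare squared distances:
d²(W, Sensor 1) = (5−(-9))² + (-19−(-7))² + (19−(-12))² = 196 + 144 + 961 = 1301
d²(W, Sensor 2) = (5−14)² + (-19−17)² + (19−(-6))² = 81 + 1296 + 625 = 2002
d²(W, Sensor 3) = (5−10)² + (-19−2)² + (19−(-18))² = 25 + 441 + 1369 = 1835
d²(W, Sensor 4) = (5−20)² + (-19−(-18))² + (19−13)² = 225 + 1 + 36 = 262
d²(W, Sensor 5) = (5−19)² + (-19−18)² + (19−20)² = 196 + 1369 + 1 = 1566
d²(W, Sensor 6) = (5−(-16))² + (-19−18)² + (19−7)² = 441 + 1369 + 144 = 1954
d²(W, Sensor 7) = (5−8)² + (-19−(-3))² + (19−(-15))² = 9 + 256 + 1156 = 1421
d²(W, Sensor 8) = (5−(-19))² + (-19−3)² + (19−(-3))² = 576 + 484 + 484 = 1544
Sensor 4 is nearest.

Sensor 4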